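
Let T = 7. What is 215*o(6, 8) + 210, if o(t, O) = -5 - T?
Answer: -2370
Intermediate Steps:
o(t, O) = -12 (o(t, O) = -5 - 1*7 = -5 - 7 = -12)
215*o(6, 8) + 210 = 215*(-12) + 210 = -2580 + 210 = -2370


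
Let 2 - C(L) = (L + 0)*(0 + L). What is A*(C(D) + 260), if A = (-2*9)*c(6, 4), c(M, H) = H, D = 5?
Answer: -17064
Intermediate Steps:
C(L) = 2 - L² (C(L) = 2 - (L + 0)*(0 + L) = 2 - L*L = 2 - L²)
A = -72 (A = -2*9*4 = -18*4 = -72)
A*(C(D) + 260) = -72*((2 - 1*5²) + 260) = -72*((2 - 1*25) + 260) = -72*((2 - 25) + 260) = -72*(-23 + 260) = -72*237 = -17064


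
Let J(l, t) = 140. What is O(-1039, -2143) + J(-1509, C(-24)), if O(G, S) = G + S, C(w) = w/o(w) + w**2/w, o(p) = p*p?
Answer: -3042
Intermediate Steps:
o(p) = p**2
C(w) = w + 1/w (C(w) = w/(w**2) + w**2/w = w/w**2 + w = 1/w + w = w + 1/w)
O(-1039, -2143) + J(-1509, C(-24)) = (-1039 - 2143) + 140 = -3182 + 140 = -3042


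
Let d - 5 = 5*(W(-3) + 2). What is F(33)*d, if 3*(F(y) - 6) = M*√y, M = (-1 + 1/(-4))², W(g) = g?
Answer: 0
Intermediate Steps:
M = 25/16 (M = (-1 - ¼)² = (-5/4)² = 25/16 ≈ 1.5625)
F(y) = 6 + 25*√y/48 (F(y) = 6 + (25*√y/16)/3 = 6 + 25*√y/48)
d = 0 (d = 5 + 5*(-3 + 2) = 5 + 5*(-1) = 5 - 5 = 0)
F(33)*d = (6 + 25*√33/48)*0 = 0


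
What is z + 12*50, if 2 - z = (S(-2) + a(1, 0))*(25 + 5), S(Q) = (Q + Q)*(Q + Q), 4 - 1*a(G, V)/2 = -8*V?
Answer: -118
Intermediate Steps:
a(G, V) = 8 + 16*V (a(G, V) = 8 - (-16)*V = 8 + 16*V)
S(Q) = 4*Q**2 (S(Q) = (2*Q)*(2*Q) = 4*Q**2)
z = -718 (z = 2 - (4*(-2)**2 + (8 + 16*0))*(25 + 5) = 2 - (4*4 + (8 + 0))*30 = 2 - (16 + 8)*30 = 2 - 24*30 = 2 - 1*720 = 2 - 720 = -718)
z + 12*50 = -718 + 12*50 = -718 + 600 = -118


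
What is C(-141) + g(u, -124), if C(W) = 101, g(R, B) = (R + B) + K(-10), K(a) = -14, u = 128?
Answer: 91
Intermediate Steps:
g(R, B) = -14 + B + R (g(R, B) = (R + B) - 14 = (B + R) - 14 = -14 + B + R)
C(-141) + g(u, -124) = 101 + (-14 - 124 + 128) = 101 - 10 = 91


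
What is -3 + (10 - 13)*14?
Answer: -45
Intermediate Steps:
-3 + (10 - 13)*14 = -3 - 3*14 = -3 - 42 = -45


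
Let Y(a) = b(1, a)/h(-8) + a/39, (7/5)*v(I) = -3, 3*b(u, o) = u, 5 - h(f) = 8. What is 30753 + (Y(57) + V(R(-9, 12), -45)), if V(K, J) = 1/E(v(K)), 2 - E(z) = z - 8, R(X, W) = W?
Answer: 305852834/9945 ≈ 30754.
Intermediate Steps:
h(f) = -3 (h(f) = 5 - 1*8 = 5 - 8 = -3)
b(u, o) = u/3
v(I) = -15/7 (v(I) = (5/7)*(-3) = -15/7)
E(z) = 10 - z (E(z) = 2 - (z - 8) = 2 - (-8 + z) = 2 + (8 - z) = 10 - z)
V(K, J) = 7/85 (V(K, J) = 1/(10 - 1*(-15/7)) = 1/(10 + 15/7) = 1/(85/7) = 7/85)
Y(a) = -1/9 + a/39 (Y(a) = ((1/3)*1)/(-3) + a/39 = (1/3)*(-1/3) + a*(1/39) = -1/9 + a/39)
30753 + (Y(57) + V(R(-9, 12), -45)) = 30753 + ((-1/9 + (1/39)*57) + 7/85) = 30753 + ((-1/9 + 19/13) + 7/85) = 30753 + (158/117 + 7/85) = 30753 + 14249/9945 = 305852834/9945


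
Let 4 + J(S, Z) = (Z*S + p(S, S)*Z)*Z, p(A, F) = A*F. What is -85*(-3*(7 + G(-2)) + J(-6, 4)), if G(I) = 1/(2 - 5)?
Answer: -38760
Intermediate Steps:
G(I) = -⅓ (G(I) = 1/(-3) = -⅓)
J(S, Z) = -4 + Z*(S*Z + Z*S²) (J(S, Z) = -4 + (Z*S + (S*S)*Z)*Z = -4 + (S*Z + S²*Z)*Z = -4 + (S*Z + Z*S²)*Z = -4 + Z*(S*Z + Z*S²))
-85*(-3*(7 + G(-2)) + J(-6, 4)) = -85*(-3*(7 - ⅓) + (-4 - 6*4² + (-6)²*4²)) = -85*(-3*20/3 + (-4 - 6*16 + 36*16)) = -85*(-20 + (-4 - 96 + 576)) = -85*(-20 + 476) = -85*456 = -38760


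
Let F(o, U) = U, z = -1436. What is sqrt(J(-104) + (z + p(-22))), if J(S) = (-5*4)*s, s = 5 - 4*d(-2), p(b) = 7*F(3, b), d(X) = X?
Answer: 5*I*sqrt(74) ≈ 43.012*I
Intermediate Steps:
p(b) = 7*b
s = 13 (s = 5 - 4*(-2) = 5 + 8 = 13)
J(S) = -260 (J(S) = -5*4*13 = -20*13 = -260)
sqrt(J(-104) + (z + p(-22))) = sqrt(-260 + (-1436 + 7*(-22))) = sqrt(-260 + (-1436 - 154)) = sqrt(-260 - 1590) = sqrt(-1850) = 5*I*sqrt(74)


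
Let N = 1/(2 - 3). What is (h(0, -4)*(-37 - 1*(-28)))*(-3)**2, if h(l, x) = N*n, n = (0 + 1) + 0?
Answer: 81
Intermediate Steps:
N = -1 (N = 1/(-1) = -1)
n = 1 (n = 1 + 0 = 1)
h(l, x) = -1 (h(l, x) = -1*1 = -1)
(h(0, -4)*(-37 - 1*(-28)))*(-3)**2 = -(-37 - 1*(-28))*(-3)**2 = -(-37 + 28)*9 = -1*(-9)*9 = 9*9 = 81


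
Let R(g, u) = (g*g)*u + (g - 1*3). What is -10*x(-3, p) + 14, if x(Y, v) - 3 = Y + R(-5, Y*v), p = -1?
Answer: -656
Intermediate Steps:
R(g, u) = -3 + g + u*g² (R(g, u) = g²*u + (g - 3) = u*g² + (-3 + g) = -3 + g + u*g²)
x(Y, v) = -5 + Y + 25*Y*v (x(Y, v) = 3 + (Y + (-3 - 5 + (Y*v)*(-5)²)) = 3 + (Y + (-3 - 5 + (Y*v)*25)) = 3 + (Y + (-3 - 5 + 25*Y*v)) = 3 + (Y + (-8 + 25*Y*v)) = 3 + (-8 + Y + 25*Y*v) = -5 + Y + 25*Y*v)
-10*x(-3, p) + 14 = -10*(-5 - 3 + 25*(-3)*(-1)) + 14 = -10*(-5 - 3 + 75) + 14 = -10*67 + 14 = -670 + 14 = -656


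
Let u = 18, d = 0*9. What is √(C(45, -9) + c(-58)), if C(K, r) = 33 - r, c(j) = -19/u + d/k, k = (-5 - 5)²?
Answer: √1474/6 ≈ 6.3988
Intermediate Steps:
d = 0
k = 100 (k = (-10)² = 100)
c(j) = -19/18 (c(j) = -19/18 + 0/100 = -19*1/18 + 0*(1/100) = -19/18 + 0 = -19/18)
√(C(45, -9) + c(-58)) = √((33 - 1*(-9)) - 19/18) = √((33 + 9) - 19/18) = √(42 - 19/18) = √(737/18) = √1474/6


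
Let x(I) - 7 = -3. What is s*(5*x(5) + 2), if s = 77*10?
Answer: 16940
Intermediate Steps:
x(I) = 4 (x(I) = 7 - 3 = 4)
s = 770
s*(5*x(5) + 2) = 770*(5*4 + 2) = 770*(20 + 2) = 770*22 = 16940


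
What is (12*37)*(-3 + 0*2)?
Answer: -1332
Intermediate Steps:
(12*37)*(-3 + 0*2) = 444*(-3 + 0) = 444*(-3) = -1332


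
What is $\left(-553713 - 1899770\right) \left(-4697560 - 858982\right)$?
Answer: $13632881335786$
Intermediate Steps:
$\left(-553713 - 1899770\right) \left(-4697560 - 858982\right) = - 2453483 \left(-4697560 - 858982\right) = \left(-2453483\right) \left(-5556542\right) = 13632881335786$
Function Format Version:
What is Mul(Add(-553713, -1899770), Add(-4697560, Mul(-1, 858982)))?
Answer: 13632881335786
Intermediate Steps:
Mul(Add(-553713, -1899770), Add(-4697560, Mul(-1, 858982))) = Mul(-2453483, Add(-4697560, -858982)) = Mul(-2453483, -5556542) = 13632881335786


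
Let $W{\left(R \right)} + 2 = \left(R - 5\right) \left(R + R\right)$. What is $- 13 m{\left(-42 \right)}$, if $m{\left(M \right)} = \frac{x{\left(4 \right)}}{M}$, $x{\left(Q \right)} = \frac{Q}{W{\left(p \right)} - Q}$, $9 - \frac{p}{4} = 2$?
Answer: $\frac{13}{13461} \approx 0.00096575$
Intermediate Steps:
$p = 28$ ($p = 36 - 8 = 28$)
$W{\left(R \right)} = -2 + 2 R \left(-5 + R\right)$ ($W{\left(R \right)} = -2 + \left(R - 5\right) \left(R + R\right) = -2 + \left(-5 + R\right) 2 R = -2 + 2 R \left(-5 + R\right)$)
$x{\left(Q \right)} = \frac{Q}{1286 - Q}$ ($x{\left(Q \right)} = \frac{Q}{\left(-2 - 280 + 2 \cdot 28^{2}\right) - Q} = \frac{Q}{\left(-2 - 280 + 2 \cdot 784\right) - Q} = \frac{Q}{\left(-2 - 280 + 1568\right) - Q} = \frac{Q}{1286 - Q}$)
$m{\left(M \right)} = \frac{2}{641 M}$ ($m{\left(M \right)} = \frac{\left(-1\right) 4 \frac{1}{-1286 + 4}}{M} = \frac{\left(-1\right) 4 \frac{1}{-1282}}{M} = \frac{\left(-1\right) 4 \left(- \frac{1}{1282}\right)}{M} = \frac{2}{641 M}$)
$- 13 m{\left(-42 \right)} = - 13 \frac{2}{641 \left(-42\right)} = - 13 \cdot \frac{2}{641} \left(- \frac{1}{42}\right) = \left(-13\right) \left(- \frac{1}{13461}\right) = \frac{13}{13461}$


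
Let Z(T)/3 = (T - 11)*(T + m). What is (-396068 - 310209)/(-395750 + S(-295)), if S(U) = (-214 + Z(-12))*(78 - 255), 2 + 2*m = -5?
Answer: 1412554/1094347 ≈ 1.2908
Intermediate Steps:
m = -7/2 (m = -1 + (1/2)*(-5) = -1 - 5/2 = -7/2 ≈ -3.5000)
Z(T) = 3*(-11 + T)*(-7/2 + T) (Z(T) = 3*((T - 11)*(T - 7/2)) = 3*((-11 + T)*(-7/2 + T)) = 3*(-11 + T)*(-7/2 + T))
S(U) = -302847/2 (S(U) = (-214 + (231/2 + 3*(-12)**2 - 87/2*(-12)))*(78 - 255) = (-214 + (231/2 + 3*144 + 522))*(-177) = (-214 + (231/2 + 432 + 522))*(-177) = (-214 + 2139/2)*(-177) = (1711/2)*(-177) = -302847/2)
(-396068 - 310209)/(-395750 + S(-295)) = (-396068 - 310209)/(-395750 - 302847/2) = -706277/(-1094347/2) = -706277*(-2/1094347) = 1412554/1094347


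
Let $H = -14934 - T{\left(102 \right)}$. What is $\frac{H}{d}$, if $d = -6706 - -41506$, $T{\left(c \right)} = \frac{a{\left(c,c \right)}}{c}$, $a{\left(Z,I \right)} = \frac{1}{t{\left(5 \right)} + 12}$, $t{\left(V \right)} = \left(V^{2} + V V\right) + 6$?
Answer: $- \frac{4143289}{9654912} \approx -0.42914$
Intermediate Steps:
$t{\left(V \right)} = 6 + 2 V^{2}$ ($t{\left(V \right)} = \left(V^{2} + V^{2}\right) + 6 = 2 V^{2} + 6 = 6 + 2 V^{2}$)
$a{\left(Z,I \right)} = \frac{1}{68}$ ($a{\left(Z,I \right)} = \frac{1}{\left(6 + 2 \cdot 5^{2}\right) + 12} = \frac{1}{\left(6 + 2 \cdot 25\right) + 12} = \frac{1}{\left(6 + 50\right) + 12} = \frac{1}{56 + 12} = \frac{1}{68}$)
$T{\left(c \right)} = \frac{1}{68 c}$
$d = 34800$ ($d = -6706 + 41506 = 34800$)
$H = - \frac{103582225}{6936}$ ($H = -14934 - \frac{1}{68 \cdot 102} = -14934 - \frac{1}{68} \cdot \frac{1}{102} = -14934 - \frac{1}{6936} = - \frac{103582225}{6936} \approx -14934.0$)
$\frac{H}{d} = - \frac{103582225}{6936 \cdot 34800} = \left(- \frac{103582225}{6936}\right) \frac{1}{34800} = - \frac{4143289}{9654912}$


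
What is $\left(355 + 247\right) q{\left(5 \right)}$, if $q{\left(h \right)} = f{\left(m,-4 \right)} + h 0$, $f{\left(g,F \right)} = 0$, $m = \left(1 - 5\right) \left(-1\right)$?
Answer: $0$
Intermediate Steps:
$m = 4$ ($m = \left(-4\right) \left(-1\right) = 4$)
$q{\left(h \right)} = 0$ ($q{\left(h \right)} = 0 + h 0 = 0 + 0 = 0$)
$\left(355 + 247\right) q{\left(5 \right)} = \left(355 + 247\right) 0 = 602 \cdot 0 = 0$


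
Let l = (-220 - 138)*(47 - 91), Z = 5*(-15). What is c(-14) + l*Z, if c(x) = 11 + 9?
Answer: -1181380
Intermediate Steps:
Z = -75
c(x) = 20
l = 15752 (l = -358*(-44) = 15752)
c(-14) + l*Z = 20 + 15752*(-75) = 20 - 1181400 = -1181380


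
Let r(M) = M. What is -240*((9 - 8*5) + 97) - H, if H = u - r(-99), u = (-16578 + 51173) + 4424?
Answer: -54958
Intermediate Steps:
u = 39019 (u = 34595 + 4424 = 39019)
H = 39118 (H = 39019 - 1*(-99) = 39019 + 99 = 39118)
-240*((9 - 8*5) + 97) - H = -240*((9 - 8*5) + 97) - 1*39118 = -240*((9 - 40) + 97) - 39118 = -240*(-31 + 97) - 39118 = -240*66 - 39118 = -15840 - 39118 = -54958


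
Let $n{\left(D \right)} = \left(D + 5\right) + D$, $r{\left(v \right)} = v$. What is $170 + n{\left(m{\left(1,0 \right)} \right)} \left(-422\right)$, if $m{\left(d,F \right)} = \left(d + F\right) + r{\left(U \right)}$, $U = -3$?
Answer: $-252$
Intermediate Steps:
$m{\left(d,F \right)} = -3 + F + d$ ($m{\left(d,F \right)} = \left(d + F\right) - 3 = \left(F + d\right) - 3 = -3 + F + d$)
$n{\left(D \right)} = 5 + 2 D$ ($n{\left(D \right)} = \left(5 + D\right) + D = 5 + 2 D$)
$170 + n{\left(m{\left(1,0 \right)} \right)} \left(-422\right) = 170 + \left(5 + 2 \left(-3 + 0 + 1\right)\right) \left(-422\right) = 170 + \left(5 + 2 \left(-2\right)\right) \left(-422\right) = 170 + \left(5 - 4\right) \left(-422\right) = 170 + 1 \left(-422\right) = 170 - 422 = -252$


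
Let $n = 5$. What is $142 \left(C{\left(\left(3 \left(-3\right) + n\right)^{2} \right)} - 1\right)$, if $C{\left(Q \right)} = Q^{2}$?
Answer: $36210$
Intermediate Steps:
$142 \left(C{\left(\left(3 \left(-3\right) + n\right)^{2} \right)} - 1\right) = 142 \left(\left(\left(3 \left(-3\right) + 5\right)^{2}\right)^{2} - 1\right) = 142 \left(\left(\left(-9 + 5\right)^{2}\right)^{2} - 1\right) = 142 \left(\left(\left(-4\right)^{2}\right)^{2} - 1\right) = 142 \left(16^{2} - 1\right) = 142 \left(256 - 1\right) = 142 \cdot 255 = 36210$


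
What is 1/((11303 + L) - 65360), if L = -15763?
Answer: -1/69820 ≈ -1.4323e-5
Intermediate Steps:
1/((11303 + L) - 65360) = 1/((11303 - 15763) - 65360) = 1/(-4460 - 65360) = 1/(-69820) = -1/69820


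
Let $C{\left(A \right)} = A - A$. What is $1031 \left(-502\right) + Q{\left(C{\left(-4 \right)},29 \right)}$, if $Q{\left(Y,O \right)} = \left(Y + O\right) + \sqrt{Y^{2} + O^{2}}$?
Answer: $-517504$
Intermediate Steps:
$C{\left(A \right)} = 0$
$Q{\left(Y,O \right)} = O + Y + \sqrt{O^{2} + Y^{2}}$ ($Q{\left(Y,O \right)} = \left(O + Y\right) + \sqrt{O^{2} + Y^{2}} = O + Y + \sqrt{O^{2} + Y^{2}}$)
$1031 \left(-502\right) + Q{\left(C{\left(-4 \right)},29 \right)} = 1031 \left(-502\right) + \left(29 + 0 + \sqrt{29^{2} + 0^{2}}\right) = -517562 + \left(29 + 0 + \sqrt{841 + 0}\right) = -517562 + \left(29 + 0 + \sqrt{841}\right) = -517562 + \left(29 + 0 + 29\right) = -517562 + 58 = -517504$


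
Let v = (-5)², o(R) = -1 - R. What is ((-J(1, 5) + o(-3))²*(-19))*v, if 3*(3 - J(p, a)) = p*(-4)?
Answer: -23275/9 ≈ -2586.1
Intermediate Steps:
J(p, a) = 3 + 4*p/3 (J(p, a) = 3 - p*(-4)/3 = 3 - (-4)*p/3 = 3 + 4*p/3)
v = 25
((-J(1, 5) + o(-3))²*(-19))*v = ((-(3 + (4/3)*1) + (-1 - 1*(-3)))²*(-19))*25 = ((-(3 + 4/3) + (-1 + 3))²*(-19))*25 = ((-1*13/3 + 2)²*(-19))*25 = ((-13/3 + 2)²*(-19))*25 = ((-7/3)²*(-19))*25 = ((49/9)*(-19))*25 = -931/9*25 = -23275/9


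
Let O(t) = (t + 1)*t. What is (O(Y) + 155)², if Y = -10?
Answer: 60025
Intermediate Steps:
O(t) = t*(1 + t) (O(t) = (1 + t)*t = t*(1 + t))
(O(Y) + 155)² = (-10*(1 - 10) + 155)² = (-10*(-9) + 155)² = (90 + 155)² = 245² = 60025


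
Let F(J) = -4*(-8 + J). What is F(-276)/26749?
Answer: 1136/26749 ≈ 0.042469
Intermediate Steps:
F(J) = 32 - 4*J
F(-276)/26749 = (32 - 4*(-276))/26749 = (32 + 1104)*(1/26749) = 1136*(1/26749) = 1136/26749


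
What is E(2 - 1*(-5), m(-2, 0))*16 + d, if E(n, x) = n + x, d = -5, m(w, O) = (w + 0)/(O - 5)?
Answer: 567/5 ≈ 113.40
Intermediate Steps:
m(w, O) = w/(-5 + O)
E(2 - 1*(-5), m(-2, 0))*16 + d = ((2 - 1*(-5)) - 2/(-5 + 0))*16 - 5 = ((2 + 5) - 2/(-5))*16 - 5 = (7 - 2*(-⅕))*16 - 5 = (7 + ⅖)*16 - 5 = (37/5)*16 - 5 = 592/5 - 5 = 567/5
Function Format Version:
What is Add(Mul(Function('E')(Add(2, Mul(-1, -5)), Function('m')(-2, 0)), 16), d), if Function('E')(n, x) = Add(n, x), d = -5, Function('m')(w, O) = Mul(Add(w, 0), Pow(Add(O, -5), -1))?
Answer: Rational(567, 5) ≈ 113.40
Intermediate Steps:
Function('m')(w, O) = Mul(w, Pow(Add(-5, O), -1))
Add(Mul(Function('E')(Add(2, Mul(-1, -5)), Function('m')(-2, 0)), 16), d) = Add(Mul(Add(Add(2, Mul(-1, -5)), Mul(-2, Pow(Add(-5, 0), -1))), 16), -5) = Add(Mul(Add(Add(2, 5), Mul(-2, Pow(-5, -1))), 16), -5) = Add(Mul(Add(7, Mul(-2, Rational(-1, 5))), 16), -5) = Add(Mul(Add(7, Rational(2, 5)), 16), -5) = Add(Mul(Rational(37, 5), 16), -5) = Add(Rational(592, 5), -5) = Rational(567, 5)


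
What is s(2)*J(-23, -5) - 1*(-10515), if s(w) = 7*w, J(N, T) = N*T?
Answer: 12125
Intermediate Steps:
s(2)*J(-23, -5) - 1*(-10515) = (7*2)*(-23*(-5)) - 1*(-10515) = 14*115 + 10515 = 1610 + 10515 = 12125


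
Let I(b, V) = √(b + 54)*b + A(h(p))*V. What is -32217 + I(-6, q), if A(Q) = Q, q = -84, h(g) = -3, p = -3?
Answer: -31965 - 24*√3 ≈ -32007.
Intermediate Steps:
I(b, V) = -3*V + b*√(54 + b) (I(b, V) = √(b + 54)*b - 3*V = √(54 + b)*b - 3*V = b*√(54 + b) - 3*V = -3*V + b*√(54 + b))
-32217 + I(-6, q) = -32217 + (-3*(-84) - 6*√(54 - 6)) = -32217 + (252 - 24*√3) = -31965 - 24*√3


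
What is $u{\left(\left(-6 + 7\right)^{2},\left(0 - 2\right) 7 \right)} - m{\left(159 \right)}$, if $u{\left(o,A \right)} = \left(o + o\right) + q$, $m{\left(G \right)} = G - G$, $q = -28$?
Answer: $-26$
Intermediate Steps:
$m{\left(G \right)} = 0$
$u{\left(o,A \right)} = -28 + 2 o$ ($u{\left(o,A \right)} = \left(o + o\right) - 28 = 2 o - 28 = -28 + 2 o$)
$u{\left(\left(-6 + 7\right)^{2},\left(0 - 2\right) 7 \right)} - m{\left(159 \right)} = \left(-28 + 2 \left(-6 + 7\right)^{2}\right) - 0 = \left(-28 + 2 \cdot 1^{2}\right) + 0 = \left(-28 + 2 \cdot 1\right) + 0 = \left(-28 + 2\right) + 0 = -26 + 0 = -26$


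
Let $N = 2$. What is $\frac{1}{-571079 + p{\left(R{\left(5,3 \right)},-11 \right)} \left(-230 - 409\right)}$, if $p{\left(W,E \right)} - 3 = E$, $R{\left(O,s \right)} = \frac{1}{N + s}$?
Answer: $- \frac{1}{565967} \approx -1.7669 \cdot 10^{-6}$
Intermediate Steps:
$R{\left(O,s \right)} = \frac{1}{2 + s}$
$p{\left(W,E \right)} = 3 + E$
$\frac{1}{-571079 + p{\left(R{\left(5,3 \right)},-11 \right)} \left(-230 - 409\right)} = \frac{1}{-571079 + \left(3 - 11\right) \left(-230 - 409\right)} = \frac{1}{-571079 - -5112} = \frac{1}{-571079 + 5112} = \frac{1}{-565967} = - \frac{1}{565967}$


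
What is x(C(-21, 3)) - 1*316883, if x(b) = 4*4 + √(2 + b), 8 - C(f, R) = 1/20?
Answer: -316867 + √995/10 ≈ -3.1686e+5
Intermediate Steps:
C(f, R) = 159/20 (C(f, R) = 8 - 1/20 = 159/20)
x(b) = 16 + √(2 + b)
x(C(-21, 3)) - 1*316883 = (16 + √(2 + 159/20)) - 1*316883 = (16 + √(199/20)) - 316883 = (16 + √995/10) - 316883 = -316867 + √995/10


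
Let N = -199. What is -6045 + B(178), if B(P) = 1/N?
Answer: -1202956/199 ≈ -6045.0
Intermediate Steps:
B(P) = -1/199 (B(P) = 1/(-199) = -1/199)
-6045 + B(178) = -6045 - 1/199 = -1202956/199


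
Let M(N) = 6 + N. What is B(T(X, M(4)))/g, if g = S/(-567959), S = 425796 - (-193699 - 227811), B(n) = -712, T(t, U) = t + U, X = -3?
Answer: 202193404/423653 ≈ 477.26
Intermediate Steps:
T(t, U) = U + t
S = 847306 (S = 425796 - 1*(-421510) = 425796 + 421510 = 847306)
g = -847306/567959 (g = 847306/(-567959) = 847306*(-1/567959) = -847306/567959 ≈ -1.4918)
B(T(X, M(4)))/g = -712/(-847306/567959) = -712*(-567959/847306) = 202193404/423653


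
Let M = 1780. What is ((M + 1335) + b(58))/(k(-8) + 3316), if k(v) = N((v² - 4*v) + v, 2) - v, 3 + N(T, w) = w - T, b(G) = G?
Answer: 3173/3235 ≈ 0.98083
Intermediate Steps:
N(T, w) = -3 + w - T (N(T, w) = -3 + (w - T) = -3 + w - T)
k(v) = -1 - v² + 2*v (k(v) = (-3 + 2 - ((v² - 4*v) + v)) - v = (-3 + 2 - (v² - 3*v)) - v = (-3 + 2 + (-v² + 3*v)) - v = (-1 - v² + 3*v) - v = -1 - v² + 2*v)
((M + 1335) + b(58))/(k(-8) + 3316) = ((1780 + 1335) + 58)/((-1 - 1*(-8)² + 2*(-8)) + 3316) = (3115 + 58)/((-1 - 1*64 - 16) + 3316) = 3173/((-1 - 64 - 16) + 3316) = 3173/(-81 + 3316) = 3173/3235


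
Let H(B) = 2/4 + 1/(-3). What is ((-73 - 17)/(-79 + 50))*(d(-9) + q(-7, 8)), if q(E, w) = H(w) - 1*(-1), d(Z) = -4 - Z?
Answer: 555/29 ≈ 19.138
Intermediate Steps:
H(B) = ⅙ (H(B) = 2*(¼) + 1*(-⅓) = ½ - ⅓ = ⅙)
q(E, w) = 7/6 (q(E, w) = ⅙ - 1*(-1) = ⅙ + 1 = 7/6)
((-73 - 17)/(-79 + 50))*(d(-9) + q(-7, 8)) = ((-73 - 17)/(-79 + 50))*((-4 - 1*(-9)) + 7/6) = (-90/(-29))*((-4 + 9) + 7/6) = (-90*(-1/29))*(5 + 7/6) = (90/29)*(37/6) = 555/29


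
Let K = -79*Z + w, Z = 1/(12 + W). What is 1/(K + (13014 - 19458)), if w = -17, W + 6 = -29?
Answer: -23/148524 ≈ -0.00015486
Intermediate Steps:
W = -35 (W = -6 - 29 = -35)
Z = -1/23 (Z = 1/(12 - 35) = 1/(-23) = -1/23 ≈ -0.043478)
K = -312/23 (K = -79*(-1/23) - 17 = 79/23 - 17 = -312/23 ≈ -13.565)
1/(K + (13014 - 19458)) = 1/(-312/23 + (13014 - 19458)) = 1/(-312/23 - 6444) = 1/(-148524/23) = -23/148524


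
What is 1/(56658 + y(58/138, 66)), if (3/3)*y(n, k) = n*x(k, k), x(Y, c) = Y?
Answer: 23/1303772 ≈ 1.7641e-5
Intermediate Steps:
y(n, k) = k*n (y(n, k) = n*k = k*n)
1/(56658 + y(58/138, 66)) = 1/(56658 + 66*(58/138)) = 1/(56658 + 66*(58*(1/138))) = 1/(56658 + 66*(29/69)) = 1/(56658 + 638/23) = 1/(1303772/23) = 23/1303772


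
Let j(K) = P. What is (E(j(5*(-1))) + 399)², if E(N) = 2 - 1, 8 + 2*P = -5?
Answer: 160000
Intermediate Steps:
P = -13/2 (P = -4 + (½)*(-5) = -4 - 5/2 = -13/2 ≈ -6.5000)
j(K) = -13/2
E(N) = 1
(E(j(5*(-1))) + 399)² = (1 + 399)² = 400² = 160000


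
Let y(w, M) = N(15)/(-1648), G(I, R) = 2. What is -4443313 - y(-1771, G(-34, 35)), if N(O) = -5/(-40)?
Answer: -58580638591/13184 ≈ -4.4433e+6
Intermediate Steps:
N(O) = 1/8 (N(O) = -5*(-1/40) = 1/8)
y(w, M) = -1/13184 (y(w, M) = (1/8)/(-1648) = (1/8)*(-1/1648) = -1/13184)
-4443313 - y(-1771, G(-34, 35)) = -4443313 - 1*(-1/13184) = -4443313 + 1/13184 = -58580638591/13184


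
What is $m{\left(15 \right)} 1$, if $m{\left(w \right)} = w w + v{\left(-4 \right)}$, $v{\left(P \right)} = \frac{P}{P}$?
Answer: $226$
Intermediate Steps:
$v{\left(P \right)} = 1$
$m{\left(w \right)} = 1 + w^{2}$ ($m{\left(w \right)} = w w + 1 = w^{2} + 1 = 1 + w^{2}$)
$m{\left(15 \right)} 1 = \left(1 + 15^{2}\right) 1 = \left(1 + 225\right) 1 = 226 \cdot 1 = 226$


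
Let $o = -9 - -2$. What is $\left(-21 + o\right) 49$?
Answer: $-1372$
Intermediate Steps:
$o = -7$ ($o = -9 + 2 = -7$)
$\left(-21 + o\right) 49 = \left(-21 - 7\right) 49 = \left(-28\right) 49 = -1372$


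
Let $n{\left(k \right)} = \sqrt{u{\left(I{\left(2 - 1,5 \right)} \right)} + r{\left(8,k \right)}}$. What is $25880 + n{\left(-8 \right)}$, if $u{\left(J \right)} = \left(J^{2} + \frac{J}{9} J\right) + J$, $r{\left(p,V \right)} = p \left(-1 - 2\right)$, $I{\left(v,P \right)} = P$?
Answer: $25880 + \frac{\sqrt{79}}{3} \approx 25883.0$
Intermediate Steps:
$r{\left(p,V \right)} = - 3 p$ ($r{\left(p,V \right)} = p \left(-3\right) = - 3 p$)
$u{\left(J \right)} = J + \frac{10 J^{2}}{9}$ ($u{\left(J \right)} = \left(J^{2} + J \frac{1}{9} J\right) + J = \left(J^{2} + \frac{J}{9} J\right) + J = \left(J^{2} + \frac{J^{2}}{9}\right) + J = \frac{10 J^{2}}{9} + J = J + \frac{10 J^{2}}{9}$)
$n{\left(k \right)} = \frac{\sqrt{79}}{3}$ ($n{\left(k \right)} = \sqrt{\frac{1}{9} \cdot 5 \left(9 + 10 \cdot 5\right) - 24} = \sqrt{\frac{1}{9} \cdot 5 \left(9 + 50\right) - 24} = \sqrt{\frac{1}{9} \cdot 5 \cdot 59 - 24} = \sqrt{\frac{295}{9} - 24} = \sqrt{\frac{79}{9}} = \frac{\sqrt{79}}{3}$)
$25880 + n{\left(-8 \right)} = 25880 + \frac{\sqrt{79}}{3}$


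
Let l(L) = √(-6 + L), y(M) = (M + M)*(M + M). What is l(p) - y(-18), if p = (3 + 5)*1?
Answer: -1296 + √2 ≈ -1294.6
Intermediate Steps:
p = 8 (p = 8*1 = 8)
y(M) = 4*M² (y(M) = (2*M)*(2*M) = 4*M²)
l(p) - y(-18) = √(-6 + 8) - 4*(-18)² = √2 - 4*324 = √2 - 1*1296 = √2 - 1296 = -1296 + √2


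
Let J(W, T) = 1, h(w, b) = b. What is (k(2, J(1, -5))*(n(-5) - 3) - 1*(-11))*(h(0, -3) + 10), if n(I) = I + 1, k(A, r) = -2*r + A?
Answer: 77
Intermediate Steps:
k(A, r) = A - 2*r
n(I) = 1 + I
(k(2, J(1, -5))*(n(-5) - 3) - 1*(-11))*(h(0, -3) + 10) = ((2 - 2*1)*((1 - 5) - 3) - 1*(-11))*(-3 + 10) = ((2 - 2)*(-4 - 3) + 11)*7 = (0*(-7) + 11)*7 = (0 + 11)*7 = 11*7 = 77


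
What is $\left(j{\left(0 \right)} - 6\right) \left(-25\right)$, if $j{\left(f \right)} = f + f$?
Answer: $150$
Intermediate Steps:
$j{\left(f \right)} = 2 f$
$\left(j{\left(0 \right)} - 6\right) \left(-25\right) = \left(2 \cdot 0 - 6\right) \left(-25\right) = \left(0 - 6\right) \left(-25\right) = \left(-6\right) \left(-25\right) = 150$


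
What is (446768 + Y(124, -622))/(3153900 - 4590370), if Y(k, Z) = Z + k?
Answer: -44627/143647 ≈ -0.31067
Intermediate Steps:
(446768 + Y(124, -622))/(3153900 - 4590370) = (446768 + (-622 + 124))/(3153900 - 4590370) = (446768 - 498)/(-1436470) = 446270*(-1/1436470) = -44627/143647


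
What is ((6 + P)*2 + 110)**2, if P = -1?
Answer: 14400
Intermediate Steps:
((6 + P)*2 + 110)**2 = ((6 - 1)*2 + 110)**2 = (5*2 + 110)**2 = (10 + 110)**2 = 120**2 = 14400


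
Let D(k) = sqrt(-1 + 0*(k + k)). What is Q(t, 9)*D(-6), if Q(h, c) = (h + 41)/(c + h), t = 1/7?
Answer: 9*I/2 ≈ 4.5*I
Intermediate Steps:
t = 1/7 ≈ 0.14286
Q(h, c) = (41 + h)/(c + h)
D(k) = I (D(k) = sqrt(-1 + 0*(2*k)) = sqrt(-1 + 0) = sqrt(-1) = I)
Q(t, 9)*D(-6) = ((41 + 1/7)/(9 + 1/7))*I = ((288/7)/(64/7))*I = ((7/64)*(288/7))*I = 9*I/2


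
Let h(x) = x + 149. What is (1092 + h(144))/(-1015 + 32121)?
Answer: 1385/31106 ≈ 0.044525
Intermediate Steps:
h(x) = 149 + x
(1092 + h(144))/(-1015 + 32121) = (1092 + (149 + 144))/(-1015 + 32121) = (1092 + 293)/31106 = 1385*(1/31106) = 1385/31106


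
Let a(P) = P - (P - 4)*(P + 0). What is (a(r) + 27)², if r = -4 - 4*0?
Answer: 81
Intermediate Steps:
r = -4 (r = -4 + 0 = -4)
a(P) = P - P*(-4 + P) (a(P) = P - (-4 + P)*P = P - P*(-4 + P))
(a(r) + 27)² = (-4*(5 - 1*(-4)) + 27)² = (-4*(5 + 4) + 27)² = (-4*9 + 27)² = (-36 + 27)² = (-9)² = 81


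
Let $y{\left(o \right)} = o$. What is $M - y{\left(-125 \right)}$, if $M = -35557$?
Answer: $-35432$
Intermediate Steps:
$M - y{\left(-125 \right)} = -35557 - -125 = -35557 + 125 = -35432$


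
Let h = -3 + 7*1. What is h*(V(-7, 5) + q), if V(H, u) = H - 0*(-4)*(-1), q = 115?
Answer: 432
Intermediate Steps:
V(H, u) = H (V(H, u) = H - 0*(-1) = H - 1*0 = H + 0 = H)
h = 4 (h = -3 + 7 = 4)
h*(V(-7, 5) + q) = 4*(-7 + 115) = 4*108 = 432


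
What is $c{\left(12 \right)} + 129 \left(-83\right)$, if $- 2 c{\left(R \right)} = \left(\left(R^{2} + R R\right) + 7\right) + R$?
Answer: $- \frac{21721}{2} \approx -10861.0$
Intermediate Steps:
$c{\left(R \right)} = - \frac{7}{2} - R^{2} - \frac{R}{2}$ ($c{\left(R \right)} = - \frac{\left(\left(R^{2} + R R\right) + 7\right) + R}{2} = - \frac{\left(\left(R^{2} + R^{2}\right) + 7\right) + R}{2} = - \frac{\left(2 R^{2} + 7\right) + R}{2} = - \frac{\left(7 + 2 R^{2}\right) + R}{2} = - \frac{7 + R + 2 R^{2}}{2} = - \frac{7}{2} - R^{2} - \frac{R}{2}$)
$c{\left(12 \right)} + 129 \left(-83\right) = \left(- \frac{7}{2} - 12^{2} - 6\right) + 129 \left(-83\right) = \left(- \frac{7}{2} - 144 - 6\right) - 10707 = - \frac{307}{2} - 10707 = - \frac{21721}{2}$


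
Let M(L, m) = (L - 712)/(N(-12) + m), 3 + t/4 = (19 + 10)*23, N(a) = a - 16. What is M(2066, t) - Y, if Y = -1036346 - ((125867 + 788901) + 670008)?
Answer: 3444154985/1314 ≈ 2.6211e+6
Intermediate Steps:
N(a) = -16 + a
t = 2656 (t = -12 + 4*((19 + 10)*23) = -12 + 4*(29*23) = -12 + 4*667 = -12 + 2668 = 2656)
M(L, m) = (-712 + L)/(-28 + m) (M(L, m) = (L - 712)/((-16 - 12) + m) = (-712 + L)/(-28 + m))
Y = -2621122 (Y = -1036346 - (914768 + 670008) = -1036346 - 1*1584776 = -1036346 - 1584776 = -2621122)
M(2066, t) - Y = (-712 + 2066)/(-28 + 2656) - 1*(-2621122) = 1354/2628 + 2621122 = (1/2628)*1354 + 2621122 = 677/1314 + 2621122 = 3444154985/1314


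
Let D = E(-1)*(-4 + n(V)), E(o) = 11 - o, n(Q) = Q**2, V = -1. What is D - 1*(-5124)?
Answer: 5088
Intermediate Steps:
D = -36 (D = (11 - 1*(-1))*(-4 + (-1)**2) = (11 + 1)*(-4 + 1) = 12*(-3) = -36)
D - 1*(-5124) = -36 - 1*(-5124) = -36 + 5124 = 5088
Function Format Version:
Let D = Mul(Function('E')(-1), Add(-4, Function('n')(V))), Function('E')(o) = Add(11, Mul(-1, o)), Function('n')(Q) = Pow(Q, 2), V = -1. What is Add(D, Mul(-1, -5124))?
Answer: 5088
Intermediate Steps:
D = -36 (D = Mul(Add(11, Mul(-1, -1)), Add(-4, Pow(-1, 2))) = Mul(Add(11, 1), Add(-4, 1)) = Mul(12, -3) = -36)
Add(D, Mul(-1, -5124)) = Add(-36, Mul(-1, -5124)) = Add(-36, 5124) = 5088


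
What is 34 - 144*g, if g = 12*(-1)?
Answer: 1762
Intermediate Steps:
g = -12
34 - 144*g = 34 - 144*(-12) = 34 + 1728 = 1762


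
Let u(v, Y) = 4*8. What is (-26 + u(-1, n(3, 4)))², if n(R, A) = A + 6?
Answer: 36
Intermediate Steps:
n(R, A) = 6 + A
u(v, Y) = 32
(-26 + u(-1, n(3, 4)))² = (-26 + 32)² = 6² = 36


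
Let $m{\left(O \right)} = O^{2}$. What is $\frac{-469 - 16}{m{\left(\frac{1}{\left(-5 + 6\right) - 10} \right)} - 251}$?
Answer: $\frac{7857}{4066} \approx 1.9324$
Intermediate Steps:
$\frac{-469 - 16}{m{\left(\frac{1}{\left(-5 + 6\right) - 10} \right)} - 251} = \frac{-469 - 16}{\left(\frac{1}{\left(-5 + 6\right) - 10}\right)^{2} - 251} = - \frac{485}{\left(\frac{1}{1 - 10}\right)^{2} - 251} = - \frac{485}{\left(\frac{1}{-9}\right)^{2} - 251} = - \frac{485}{\left(- \frac{1}{9}\right)^{2} - 251} = - \frac{485}{\frac{1}{81} - 251} = - \frac{485}{- \frac{20330}{81}} = \left(-485\right) \left(- \frac{81}{20330}\right) = \frac{7857}{4066}$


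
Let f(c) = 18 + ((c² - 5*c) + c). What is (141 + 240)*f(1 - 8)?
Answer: 36195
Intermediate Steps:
f(c) = 18 + c² - 4*c (f(c) = 18 + (c² - 4*c) = 18 + c² - 4*c)
(141 + 240)*f(1 - 8) = (141 + 240)*(18 + (1 - 8)² - 4*(1 - 8)) = 381*(18 + (-7)² - 4*(-7)) = 381*(18 + 49 + 28) = 381*95 = 36195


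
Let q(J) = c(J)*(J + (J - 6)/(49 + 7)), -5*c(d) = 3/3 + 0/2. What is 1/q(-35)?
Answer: 280/2001 ≈ 0.13993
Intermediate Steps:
c(d) = -⅕ (c(d) = -(3/3 + 0/2)/5 = -(3*(⅓) + 0*(½))/5 = -(1 + 0)/5 = -⅕*1 = -⅕)
q(J) = 3/140 - 57*J/280 (q(J) = -(J + (J - 6)/(49 + 7))/5 = -(J + (-6 + J)/56)/5 = -(J + (-6 + J)*(1/56))/5 = -(J + (-3/28 + J/56))/5 = -(-3/28 + 57*J/56)/5 = 3/140 - 57*J/280)
1/q(-35) = 1/(3/140 - 57/280*(-35)) = 1/(3/140 + 57/8) = 1/(2001/280) = 280/2001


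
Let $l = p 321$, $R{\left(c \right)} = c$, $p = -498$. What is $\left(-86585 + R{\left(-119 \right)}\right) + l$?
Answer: $-246562$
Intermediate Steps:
$l = -159858$ ($l = \left(-498\right) 321 = -159858$)
$\left(-86585 + R{\left(-119 \right)}\right) + l = \left(-86585 - 119\right) - 159858 = -86704 - 159858 = -246562$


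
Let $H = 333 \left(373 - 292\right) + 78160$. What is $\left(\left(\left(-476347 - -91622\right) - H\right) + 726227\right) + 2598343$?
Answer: $2834712$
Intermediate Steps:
$H = 105133$ ($H = 333 \cdot 81 + 78160 = 26973 + 78160 = 105133$)
$\left(\left(\left(-476347 - -91622\right) - H\right) + 726227\right) + 2598343 = \left(\left(\left(-476347 - -91622\right) - 105133\right) + 726227\right) + 2598343 = \left(\left(\left(-476347 + 91622\right) - 105133\right) + 726227\right) + 2598343 = \left(\left(-384725 - 105133\right) + 726227\right) + 2598343 = \left(-489858 + 726227\right) + 2598343 = 236369 + 2598343 = 2834712$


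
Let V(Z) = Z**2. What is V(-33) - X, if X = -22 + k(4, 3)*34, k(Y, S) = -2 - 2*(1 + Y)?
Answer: 1519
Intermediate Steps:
k(Y, S) = -4 - 2*Y (k(Y, S) = -2 + (-2 - 2*Y) = -4 - 2*Y)
X = -430 (X = -22 + (-4 - 2*4)*34 = -22 + (-4 - 8)*34 = -22 - 12*34 = -22 - 408 = -430)
V(-33) - X = (-33)**2 - 1*(-430) = 1089 + 430 = 1519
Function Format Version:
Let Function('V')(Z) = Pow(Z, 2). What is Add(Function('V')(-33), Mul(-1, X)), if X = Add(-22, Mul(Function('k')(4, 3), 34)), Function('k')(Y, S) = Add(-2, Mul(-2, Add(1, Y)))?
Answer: 1519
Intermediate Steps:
Function('k')(Y, S) = Add(-4, Mul(-2, Y)) (Function('k')(Y, S) = Add(-2, Add(-2, Mul(-2, Y))) = Add(-4, Mul(-2, Y)))
X = -430 (X = Add(-22, Mul(Add(-4, Mul(-2, 4)), 34)) = Add(-22, Mul(Add(-4, -8), 34)) = Add(-22, Mul(-12, 34)) = Add(-22, -408) = -430)
Add(Function('V')(-33), Mul(-1, X)) = Add(Pow(-33, 2), Mul(-1, -430)) = Add(1089, 430) = 1519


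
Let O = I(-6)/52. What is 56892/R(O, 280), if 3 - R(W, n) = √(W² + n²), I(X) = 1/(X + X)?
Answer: -66457138176/30523574017 - 35500608*√30527078401/30523574017 ≈ -205.39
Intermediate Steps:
I(X) = 1/(2*X)
O = -1/624 (O = ((½)/(-6))/52 = ((½)*(-⅙))*(1/52) = -1/12*1/52 = -1/624 ≈ -0.0016026)
R(W, n) = 3 - √(W² + n²)
56892/R(O, 280) = 56892/(3 - √((-1/624)² + 280²)) = 56892/(3 - √(1/389376 + 78400)) = 56892/(3 - √(30527078401/389376)) = 56892/(3 - √30527078401/624)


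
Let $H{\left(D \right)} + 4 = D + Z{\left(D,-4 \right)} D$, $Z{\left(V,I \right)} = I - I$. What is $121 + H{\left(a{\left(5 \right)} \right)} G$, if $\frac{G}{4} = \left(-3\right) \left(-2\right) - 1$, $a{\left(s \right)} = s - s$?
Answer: $41$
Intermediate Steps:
$Z{\left(V,I \right)} = 0$
$a{\left(s \right)} = 0$
$G = 20$ ($G = 4 \left(\left(-3\right) \left(-2\right) - 1\right) = 4 \left(6 - 1\right) = 4 \cdot 5 = 20$)
$H{\left(D \right)} = -4 + D$ ($H{\left(D \right)} = -4 + \left(D + 0 D\right) = -4 + \left(D + 0\right) = -4 + D$)
$121 + H{\left(a{\left(5 \right)} \right)} G = 121 + \left(-4 + 0\right) 20 = 121 - 80 = 41$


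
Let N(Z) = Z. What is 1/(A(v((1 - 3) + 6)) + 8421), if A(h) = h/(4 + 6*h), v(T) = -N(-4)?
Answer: 7/58948 ≈ 0.00011875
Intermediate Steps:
v(T) = 4 (v(T) = -1*(-4) = 4)
1/(A(v((1 - 3) + 6)) + 8421) = 1/((½)*4/(2 + 3*4) + 8421) = 1/((½)*4/(2 + 12) + 8421) = 1/((½)*4/14 + 8421) = 1/((½)*4*(1/14) + 8421) = 1/(⅐ + 8421) = 1/(58948/7) = 7/58948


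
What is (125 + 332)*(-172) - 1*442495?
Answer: -521099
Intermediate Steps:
(125 + 332)*(-172) - 1*442495 = 457*(-172) - 442495 = -78604 - 442495 = -521099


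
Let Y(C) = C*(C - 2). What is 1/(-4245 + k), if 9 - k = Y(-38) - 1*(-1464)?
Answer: -1/7220 ≈ -0.00013850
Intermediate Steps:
Y(C) = C*(-2 + C)
k = -2975 (k = 9 - (-38*(-2 - 38) - 1*(-1464)) = 9 - (-38*(-40) + 1464) = 9 - (1520 + 1464) = 9 - 1*2984 = 9 - 2984 = -2975)
1/(-4245 + k) = 1/(-4245 - 2975) = 1/(-7220) = -1/7220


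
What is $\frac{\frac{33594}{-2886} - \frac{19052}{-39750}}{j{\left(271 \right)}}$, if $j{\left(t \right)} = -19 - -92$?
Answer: $- \frac{106698119}{697870875} \approx -0.15289$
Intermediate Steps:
$j{\left(t \right)} = 73$ ($j{\left(t \right)} = -19 + 92 = 73$)
$\frac{\frac{33594}{-2886} - \frac{19052}{-39750}}{j{\left(271 \right)}} = \frac{\frac{33594}{-2886} - \frac{19052}{-39750}}{73} = \left(33594 \left(- \frac{1}{2886}\right) - - \frac{9526}{19875}\right) \frac{1}{73} = \left(- \frac{5599}{481} + \frac{9526}{19875}\right) \frac{1}{73} = \left(- \frac{106698119}{9559875}\right) \frac{1}{73} = - \frac{106698119}{697870875}$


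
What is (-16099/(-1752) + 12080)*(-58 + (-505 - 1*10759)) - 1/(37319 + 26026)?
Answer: -2531719036492177/18496740 ≈ -1.3687e+8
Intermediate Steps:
(-16099/(-1752) + 12080)*(-58 + (-505 - 1*10759)) - 1/(37319 + 26026) = (-16099*(-1/1752) + 12080)*(-58 + (-505 - 10759)) - 1/63345 = (16099/1752 + 12080)*(-58 - 11264) - 1*1/63345 = (21180259/1752)*(-11322) - 1/63345 = -39967148733/292 - 1/63345 = -2531719036492177/18496740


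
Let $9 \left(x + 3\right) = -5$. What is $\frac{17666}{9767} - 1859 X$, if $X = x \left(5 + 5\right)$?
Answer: $\frac{5810351954}{87903} \approx 66100.0$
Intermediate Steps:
$x = - \frac{32}{9}$ ($x = -3 + \frac{1}{9} \left(-5\right) = -3 - \frac{5}{9} = - \frac{32}{9} \approx -3.5556$)
$X = - \frac{320}{9}$ ($X = - \frac{32 \left(5 + 5\right)}{9} = \left(- \frac{32}{9}\right) 10 = - \frac{320}{9} \approx -35.556$)
$\frac{17666}{9767} - 1859 X = \frac{17666}{9767} - - \frac{594880}{9} = 17666 \cdot \frac{1}{9767} + \frac{594880}{9} = \frac{17666}{9767} + \frac{594880}{9} = \frac{5810351954}{87903}$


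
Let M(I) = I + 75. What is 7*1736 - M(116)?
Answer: 11961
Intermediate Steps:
M(I) = 75 + I
7*1736 - M(116) = 7*1736 - (75 + 116) = 12152 - 1*191 = 12152 - 191 = 11961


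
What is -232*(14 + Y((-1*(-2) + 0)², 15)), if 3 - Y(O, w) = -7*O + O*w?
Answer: 3480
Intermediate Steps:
Y(O, w) = 3 + 7*O - O*w (Y(O, w) = 3 - (-7*O + O*w) = 3 + (7*O - O*w) = 3 + 7*O - O*w)
-232*(14 + Y((-1*(-2) + 0)², 15)) = -232*(14 + (3 + 7*(-1*(-2) + 0)² - 1*(-1*(-2) + 0)²*15)) = -232*(14 + (3 + 7*(2 + 0)² - 1*(2 + 0)²*15)) = -232*(14 + (3 + 7*2² - 1*2²*15)) = -232*(14 + (3 + 7*4 - 1*4*15)) = -232*(14 + (3 + 28 - 60)) = -232*(14 - 29) = -232*(-15) = 3480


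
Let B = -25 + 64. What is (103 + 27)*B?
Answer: 5070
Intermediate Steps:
B = 39
(103 + 27)*B = (103 + 27)*39 = 130*39 = 5070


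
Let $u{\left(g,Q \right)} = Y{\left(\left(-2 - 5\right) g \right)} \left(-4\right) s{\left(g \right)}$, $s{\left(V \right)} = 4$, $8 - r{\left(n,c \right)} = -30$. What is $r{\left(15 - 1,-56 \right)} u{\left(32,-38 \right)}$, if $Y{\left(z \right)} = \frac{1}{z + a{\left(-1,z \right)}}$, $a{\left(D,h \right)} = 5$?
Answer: $\frac{608}{219} \approx 2.7763$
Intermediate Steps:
$r{\left(n,c \right)} = 38$ ($r{\left(n,c \right)} = 8 - -30 = 8 + 30 = 38$)
$Y{\left(z \right)} = \frac{1}{5 + z}$ ($Y{\left(z \right)} = \frac{1}{z + 5} = \frac{1}{5 + z}$)
$u{\left(g,Q \right)} = - \frac{16}{5 - 7 g}$ ($u{\left(g,Q \right)} = \frac{1}{5 + \left(-2 - 5\right) g} \left(-4\right) 4 = \frac{1}{5 - 7 g} \left(-4\right) 4 = - \frac{4}{5 - 7 g} 4 = - \frac{16}{5 - 7 g}$)
$r{\left(15 - 1,-56 \right)} u{\left(32,-38 \right)} = 38 \frac{16}{-5 + 7 \cdot 32} = 38 \frac{16}{-5 + 224} = 38 \cdot \frac{16}{219} = \frac{608}{219}$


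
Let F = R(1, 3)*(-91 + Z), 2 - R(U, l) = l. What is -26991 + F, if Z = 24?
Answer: -26924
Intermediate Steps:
R(U, l) = 2 - l
F = 67 (F = (2 - 1*3)*(-91 + 24) = (2 - 3)*(-67) = -1*(-67) = 67)
-26991 + F = -26991 + 67 = -26924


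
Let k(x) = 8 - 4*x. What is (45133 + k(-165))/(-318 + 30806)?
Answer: 45801/30488 ≈ 1.5023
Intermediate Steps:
(45133 + k(-165))/(-318 + 30806) = (45133 + (8 - 4*(-165)))/(-318 + 30806) = (45133 + (8 + 660))/30488 = (45133 + 668)*(1/30488) = 45801*(1/30488) = 45801/30488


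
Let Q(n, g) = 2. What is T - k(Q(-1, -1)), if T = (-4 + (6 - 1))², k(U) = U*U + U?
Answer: -5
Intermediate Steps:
k(U) = U + U² (k(U) = U² + U = U + U²)
T = 1 (T = (-4 + 5)² = 1² = 1)
T - k(Q(-1, -1)) = 1 - 2*(1 + 2) = 1 - 2*3 = 1 - 1*6 = 1 - 6 = -5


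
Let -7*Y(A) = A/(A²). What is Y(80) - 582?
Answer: -325921/560 ≈ -582.00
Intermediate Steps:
Y(A) = -1/(7*A) (Y(A) = -A/(7*(A²)) = -A/(7*A²) = -1/(7*A))
Y(80) - 582 = -⅐/80 - 582 = -⅐*1/80 - 582 = -1/560 - 582 = -325921/560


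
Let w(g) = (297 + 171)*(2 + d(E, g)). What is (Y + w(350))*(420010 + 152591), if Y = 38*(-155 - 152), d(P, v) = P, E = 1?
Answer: -5876031462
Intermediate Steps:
Y = -11666 (Y = 38*(-307) = -11666)
w(g) = 1404 (w(g) = (297 + 171)*(2 + 1) = 468*3 = 1404)
(Y + w(350))*(420010 + 152591) = (-11666 + 1404)*(420010 + 152591) = -10262*572601 = -5876031462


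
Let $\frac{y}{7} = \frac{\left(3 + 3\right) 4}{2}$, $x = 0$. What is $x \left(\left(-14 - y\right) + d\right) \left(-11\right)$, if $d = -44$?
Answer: $0$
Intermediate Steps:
$y = 84$ ($y = 7 \frac{\left(3 + 3\right) 4}{2} = 7 \cdot 6 \cdot 4 \cdot \frac{1}{2} = 7 \cdot 24 \cdot \frac{1}{2} = 7 \cdot 12 = 84$)
$x \left(\left(-14 - y\right) + d\right) \left(-11\right) = 0 \left(\left(-14 - 84\right) - 44\right) \left(-11\right) = 0 \left(-98 - 44\right) \left(-11\right) = 0 \left(-142\right) \left(-11\right) = 0 \left(-11\right) = 0$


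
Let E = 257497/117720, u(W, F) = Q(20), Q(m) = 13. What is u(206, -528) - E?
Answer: 1272863/117720 ≈ 10.813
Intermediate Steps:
u(W, F) = 13
E = 257497/117720 (E = 257497*(1/117720) = 257497/117720 ≈ 2.1874)
u(206, -528) - E = 13 - 1*257497/117720 = 13 - 257497/117720 = 1272863/117720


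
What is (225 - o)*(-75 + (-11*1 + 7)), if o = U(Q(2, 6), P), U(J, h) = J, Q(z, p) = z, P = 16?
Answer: -17617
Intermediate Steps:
o = 2
(225 - o)*(-75 + (-11*1 + 7)) = (225 - 1*2)*(-75 + (-11*1 + 7)) = (225 - 2)*(-75 + (-11 + 7)) = 223*(-75 - 4) = 223*(-79) = -17617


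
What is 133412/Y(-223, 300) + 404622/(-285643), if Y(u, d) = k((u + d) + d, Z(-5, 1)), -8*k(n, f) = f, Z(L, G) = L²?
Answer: -304875746878/7141075 ≈ -42693.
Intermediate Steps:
k(n, f) = -f/8
Y(u, d) = -25/8 (Y(u, d) = -⅛*(-5)² = -⅛*25 = -25/8)
133412/Y(-223, 300) + 404622/(-285643) = 133412/(-25/8) + 404622/(-285643) = 133412*(-8/25) + 404622*(-1/285643) = -1067296/25 - 404622/285643 = -304875746878/7141075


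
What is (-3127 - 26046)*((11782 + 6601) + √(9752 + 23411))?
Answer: -536287259 - 29173*√33163 ≈ -5.4160e+8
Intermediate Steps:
(-3127 - 26046)*((11782 + 6601) + √(9752 + 23411)) = -29173*(18383 + √33163) = -536287259 - 29173*√33163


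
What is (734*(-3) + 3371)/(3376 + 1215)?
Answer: 1169/4591 ≈ 0.25463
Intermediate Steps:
(734*(-3) + 3371)/(3376 + 1215) = (-2202 + 3371)/4591 = 1169*(1/4591) = 1169/4591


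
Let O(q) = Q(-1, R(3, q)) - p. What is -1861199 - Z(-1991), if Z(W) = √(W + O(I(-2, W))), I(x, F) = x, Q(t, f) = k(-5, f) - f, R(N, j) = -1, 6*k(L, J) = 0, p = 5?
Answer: -1861199 - I*√1995 ≈ -1.8612e+6 - 44.665*I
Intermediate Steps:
k(L, J) = 0 (k(L, J) = (⅙)*0 = 0)
Q(t, f) = -f (Q(t, f) = 0 - f = -f)
O(q) = -4 (O(q) = -1*(-1) - 1*5 = 1 - 5 = -4)
Z(W) = √(-4 + W) (Z(W) = √(W - 4) = √(-4 + W))
-1861199 - Z(-1991) = -1861199 - √(-4 - 1991) = -1861199 - √(-1995) = -1861199 - I*√1995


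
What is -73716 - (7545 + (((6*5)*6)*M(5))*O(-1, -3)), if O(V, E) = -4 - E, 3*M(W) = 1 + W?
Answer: -80901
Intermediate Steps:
M(W) = 1/3 + W/3 (M(W) = (1 + W)/3 = 1/3 + W/3)
-73716 - (7545 + (((6*5)*6)*M(5))*O(-1, -3)) = -73716 - (7545 + (((6*5)*6)*(1/3 + (1/3)*5))*(-4 - 1*(-3))) = -73716 - (7545 + ((30*6)*(1/3 + 5/3))*(-4 + 3)) = -73716 - (7545 + (180*2)*(-1)) = -73716 - (7545 + 360*(-1)) = -73716 - (7545 - 360) = -73716 - 1*7185 = -73716 - 7185 = -80901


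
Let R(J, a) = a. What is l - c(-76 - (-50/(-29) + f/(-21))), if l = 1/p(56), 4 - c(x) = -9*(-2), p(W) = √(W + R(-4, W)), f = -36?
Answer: 14 + √7/28 ≈ 14.094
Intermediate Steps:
p(W) = √2*√W (p(W) = √(W + W) = √(2*W) = √2*√W)
c(x) = -14 (c(x) = 4 - (-9)*(-2) = 4 - 1*18 = 4 - 18 = -14)
l = √7/28 (l = 1/(√2*√56) = 1/(√2*(2*√14)) = 1/(4*√7) = √7/28 ≈ 0.094491)
l - c(-76 - (-50/(-29) + f/(-21))) = √7/28 - 1*(-14) = √7/28 + 14 = 14 + √7/28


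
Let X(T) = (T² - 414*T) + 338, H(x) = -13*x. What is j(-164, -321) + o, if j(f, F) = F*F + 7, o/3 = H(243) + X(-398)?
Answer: 1064113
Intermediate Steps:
X(T) = 338 + T² - 414*T
o = 961065 (o = 3*(-13*243 + (338 + (-398)² - 414*(-398))) = 3*(-3159 + (338 + 158404 + 164772)) = 3*(-3159 + 323514) = 3*320355 = 961065)
j(f, F) = 7 + F² (j(f, F) = F² + 7 = 7 + F²)
j(-164, -321) + o = (7 + (-321)²) + 961065 = (7 + 103041) + 961065 = 103048 + 961065 = 1064113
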